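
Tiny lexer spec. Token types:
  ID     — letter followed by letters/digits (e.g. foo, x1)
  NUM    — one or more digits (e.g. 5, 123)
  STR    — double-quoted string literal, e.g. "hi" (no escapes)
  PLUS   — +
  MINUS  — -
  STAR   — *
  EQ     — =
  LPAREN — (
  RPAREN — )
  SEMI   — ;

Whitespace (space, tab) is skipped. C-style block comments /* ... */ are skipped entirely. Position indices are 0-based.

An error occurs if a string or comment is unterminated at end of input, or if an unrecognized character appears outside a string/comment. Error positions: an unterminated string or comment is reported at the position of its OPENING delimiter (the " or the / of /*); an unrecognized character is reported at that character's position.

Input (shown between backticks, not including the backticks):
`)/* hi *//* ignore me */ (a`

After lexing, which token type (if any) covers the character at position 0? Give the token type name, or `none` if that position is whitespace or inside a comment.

Answer: RPAREN

Derivation:
pos=0: emit RPAREN ')'
pos=1: enter COMMENT mode (saw '/*')
exit COMMENT mode (now at pos=9)
pos=9: enter COMMENT mode (saw '/*')
exit COMMENT mode (now at pos=24)
pos=25: emit LPAREN '('
pos=26: emit ID 'a' (now at pos=27)
DONE. 3 tokens: [RPAREN, LPAREN, ID]
Position 0: char is ')' -> RPAREN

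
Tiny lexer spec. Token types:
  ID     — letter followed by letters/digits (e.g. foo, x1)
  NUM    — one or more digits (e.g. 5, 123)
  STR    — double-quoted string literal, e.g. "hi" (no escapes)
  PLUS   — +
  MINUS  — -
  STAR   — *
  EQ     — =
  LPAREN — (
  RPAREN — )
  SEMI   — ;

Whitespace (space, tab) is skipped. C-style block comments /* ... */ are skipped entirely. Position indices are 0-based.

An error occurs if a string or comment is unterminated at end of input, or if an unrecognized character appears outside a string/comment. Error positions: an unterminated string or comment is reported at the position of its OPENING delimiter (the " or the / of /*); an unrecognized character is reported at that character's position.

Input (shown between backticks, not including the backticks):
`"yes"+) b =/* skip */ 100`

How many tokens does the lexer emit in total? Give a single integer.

pos=0: enter STRING mode
pos=0: emit STR "yes" (now at pos=5)
pos=5: emit PLUS '+'
pos=6: emit RPAREN ')'
pos=8: emit ID 'b' (now at pos=9)
pos=10: emit EQ '='
pos=11: enter COMMENT mode (saw '/*')
exit COMMENT mode (now at pos=21)
pos=22: emit NUM '100' (now at pos=25)
DONE. 6 tokens: [STR, PLUS, RPAREN, ID, EQ, NUM]

Answer: 6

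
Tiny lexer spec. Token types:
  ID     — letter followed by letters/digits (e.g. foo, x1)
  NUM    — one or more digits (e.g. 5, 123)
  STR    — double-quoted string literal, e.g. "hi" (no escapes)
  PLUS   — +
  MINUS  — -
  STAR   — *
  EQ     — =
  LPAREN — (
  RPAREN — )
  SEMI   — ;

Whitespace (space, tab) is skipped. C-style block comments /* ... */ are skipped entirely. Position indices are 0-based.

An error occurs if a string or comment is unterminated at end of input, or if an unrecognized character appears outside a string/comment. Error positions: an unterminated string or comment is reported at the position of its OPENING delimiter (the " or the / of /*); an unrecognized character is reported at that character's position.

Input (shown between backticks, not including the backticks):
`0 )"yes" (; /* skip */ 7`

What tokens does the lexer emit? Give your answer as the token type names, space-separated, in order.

pos=0: emit NUM '0' (now at pos=1)
pos=2: emit RPAREN ')'
pos=3: enter STRING mode
pos=3: emit STR "yes" (now at pos=8)
pos=9: emit LPAREN '('
pos=10: emit SEMI ';'
pos=12: enter COMMENT mode (saw '/*')
exit COMMENT mode (now at pos=22)
pos=23: emit NUM '7' (now at pos=24)
DONE. 6 tokens: [NUM, RPAREN, STR, LPAREN, SEMI, NUM]

Answer: NUM RPAREN STR LPAREN SEMI NUM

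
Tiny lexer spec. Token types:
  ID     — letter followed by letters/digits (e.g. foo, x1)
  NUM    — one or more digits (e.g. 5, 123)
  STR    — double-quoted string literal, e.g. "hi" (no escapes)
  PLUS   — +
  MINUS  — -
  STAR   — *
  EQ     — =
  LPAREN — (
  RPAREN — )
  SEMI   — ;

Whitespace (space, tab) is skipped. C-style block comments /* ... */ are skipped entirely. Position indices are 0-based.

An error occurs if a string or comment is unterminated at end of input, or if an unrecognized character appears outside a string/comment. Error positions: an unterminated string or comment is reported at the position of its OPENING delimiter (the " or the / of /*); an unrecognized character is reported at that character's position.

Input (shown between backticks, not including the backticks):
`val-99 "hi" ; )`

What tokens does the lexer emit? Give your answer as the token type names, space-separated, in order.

pos=0: emit ID 'val' (now at pos=3)
pos=3: emit MINUS '-'
pos=4: emit NUM '99' (now at pos=6)
pos=7: enter STRING mode
pos=7: emit STR "hi" (now at pos=11)
pos=12: emit SEMI ';'
pos=14: emit RPAREN ')'
DONE. 6 tokens: [ID, MINUS, NUM, STR, SEMI, RPAREN]

Answer: ID MINUS NUM STR SEMI RPAREN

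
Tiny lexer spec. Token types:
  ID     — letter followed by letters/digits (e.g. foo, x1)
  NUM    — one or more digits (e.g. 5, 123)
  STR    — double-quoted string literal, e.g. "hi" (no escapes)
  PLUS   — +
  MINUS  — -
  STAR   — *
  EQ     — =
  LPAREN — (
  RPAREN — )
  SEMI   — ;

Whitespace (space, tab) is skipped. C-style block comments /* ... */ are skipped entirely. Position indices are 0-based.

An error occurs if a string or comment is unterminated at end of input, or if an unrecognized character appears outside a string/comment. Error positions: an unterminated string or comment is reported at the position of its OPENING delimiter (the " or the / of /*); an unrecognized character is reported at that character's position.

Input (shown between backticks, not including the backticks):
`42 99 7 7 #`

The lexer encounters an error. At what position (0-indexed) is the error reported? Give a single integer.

Answer: 10

Derivation:
pos=0: emit NUM '42' (now at pos=2)
pos=3: emit NUM '99' (now at pos=5)
pos=6: emit NUM '7' (now at pos=7)
pos=8: emit NUM '7' (now at pos=9)
pos=10: ERROR — unrecognized char '#'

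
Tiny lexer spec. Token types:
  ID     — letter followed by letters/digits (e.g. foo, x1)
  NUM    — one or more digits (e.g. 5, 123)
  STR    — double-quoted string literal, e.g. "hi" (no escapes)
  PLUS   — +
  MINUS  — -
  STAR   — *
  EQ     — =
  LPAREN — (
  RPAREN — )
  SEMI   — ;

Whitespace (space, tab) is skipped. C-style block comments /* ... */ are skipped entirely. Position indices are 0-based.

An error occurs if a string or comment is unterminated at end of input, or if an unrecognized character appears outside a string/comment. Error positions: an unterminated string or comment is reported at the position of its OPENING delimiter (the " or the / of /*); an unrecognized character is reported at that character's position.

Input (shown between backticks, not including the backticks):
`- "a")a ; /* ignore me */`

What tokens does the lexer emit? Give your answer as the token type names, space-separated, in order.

Answer: MINUS STR RPAREN ID SEMI

Derivation:
pos=0: emit MINUS '-'
pos=2: enter STRING mode
pos=2: emit STR "a" (now at pos=5)
pos=5: emit RPAREN ')'
pos=6: emit ID 'a' (now at pos=7)
pos=8: emit SEMI ';'
pos=10: enter COMMENT mode (saw '/*')
exit COMMENT mode (now at pos=25)
DONE. 5 tokens: [MINUS, STR, RPAREN, ID, SEMI]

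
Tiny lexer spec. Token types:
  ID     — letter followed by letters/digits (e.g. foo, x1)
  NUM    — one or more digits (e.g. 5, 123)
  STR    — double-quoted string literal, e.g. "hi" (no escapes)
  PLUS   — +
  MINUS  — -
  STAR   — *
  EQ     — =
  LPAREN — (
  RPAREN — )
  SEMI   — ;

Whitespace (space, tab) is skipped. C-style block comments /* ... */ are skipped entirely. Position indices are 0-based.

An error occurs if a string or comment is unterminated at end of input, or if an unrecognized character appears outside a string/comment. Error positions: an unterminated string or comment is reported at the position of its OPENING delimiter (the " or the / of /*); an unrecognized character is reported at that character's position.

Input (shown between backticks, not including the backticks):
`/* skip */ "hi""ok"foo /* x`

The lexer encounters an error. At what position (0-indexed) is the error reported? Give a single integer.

pos=0: enter COMMENT mode (saw '/*')
exit COMMENT mode (now at pos=10)
pos=11: enter STRING mode
pos=11: emit STR "hi" (now at pos=15)
pos=15: enter STRING mode
pos=15: emit STR "ok" (now at pos=19)
pos=19: emit ID 'foo' (now at pos=22)
pos=23: enter COMMENT mode (saw '/*')
pos=23: ERROR — unterminated comment (reached EOF)

Answer: 23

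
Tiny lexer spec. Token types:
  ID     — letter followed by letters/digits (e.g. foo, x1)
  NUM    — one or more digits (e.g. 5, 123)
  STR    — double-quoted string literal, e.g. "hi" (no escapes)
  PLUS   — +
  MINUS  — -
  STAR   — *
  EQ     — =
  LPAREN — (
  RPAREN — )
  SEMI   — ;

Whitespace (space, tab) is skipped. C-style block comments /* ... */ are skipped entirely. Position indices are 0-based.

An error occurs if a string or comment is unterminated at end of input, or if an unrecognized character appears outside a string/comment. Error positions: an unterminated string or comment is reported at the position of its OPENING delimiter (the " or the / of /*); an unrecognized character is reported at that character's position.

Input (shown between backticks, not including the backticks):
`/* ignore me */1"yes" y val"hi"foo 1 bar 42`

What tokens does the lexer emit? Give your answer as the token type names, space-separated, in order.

Answer: NUM STR ID ID STR ID NUM ID NUM

Derivation:
pos=0: enter COMMENT mode (saw '/*')
exit COMMENT mode (now at pos=15)
pos=15: emit NUM '1' (now at pos=16)
pos=16: enter STRING mode
pos=16: emit STR "yes" (now at pos=21)
pos=22: emit ID 'y' (now at pos=23)
pos=24: emit ID 'val' (now at pos=27)
pos=27: enter STRING mode
pos=27: emit STR "hi" (now at pos=31)
pos=31: emit ID 'foo' (now at pos=34)
pos=35: emit NUM '1' (now at pos=36)
pos=37: emit ID 'bar' (now at pos=40)
pos=41: emit NUM '42' (now at pos=43)
DONE. 9 tokens: [NUM, STR, ID, ID, STR, ID, NUM, ID, NUM]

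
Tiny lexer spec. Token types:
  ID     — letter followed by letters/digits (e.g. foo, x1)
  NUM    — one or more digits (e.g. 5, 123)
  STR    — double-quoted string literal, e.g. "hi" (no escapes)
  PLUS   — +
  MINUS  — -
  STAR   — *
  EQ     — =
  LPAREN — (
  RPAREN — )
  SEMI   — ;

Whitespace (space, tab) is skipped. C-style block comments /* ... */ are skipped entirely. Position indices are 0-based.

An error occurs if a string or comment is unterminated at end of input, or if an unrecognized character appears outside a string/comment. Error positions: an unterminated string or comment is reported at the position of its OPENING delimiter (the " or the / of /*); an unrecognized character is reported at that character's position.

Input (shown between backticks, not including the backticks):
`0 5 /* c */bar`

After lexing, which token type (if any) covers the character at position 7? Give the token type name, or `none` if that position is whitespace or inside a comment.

pos=0: emit NUM '0' (now at pos=1)
pos=2: emit NUM '5' (now at pos=3)
pos=4: enter COMMENT mode (saw '/*')
exit COMMENT mode (now at pos=11)
pos=11: emit ID 'bar' (now at pos=14)
DONE. 3 tokens: [NUM, NUM, ID]
Position 7: char is 'c' -> none

Answer: none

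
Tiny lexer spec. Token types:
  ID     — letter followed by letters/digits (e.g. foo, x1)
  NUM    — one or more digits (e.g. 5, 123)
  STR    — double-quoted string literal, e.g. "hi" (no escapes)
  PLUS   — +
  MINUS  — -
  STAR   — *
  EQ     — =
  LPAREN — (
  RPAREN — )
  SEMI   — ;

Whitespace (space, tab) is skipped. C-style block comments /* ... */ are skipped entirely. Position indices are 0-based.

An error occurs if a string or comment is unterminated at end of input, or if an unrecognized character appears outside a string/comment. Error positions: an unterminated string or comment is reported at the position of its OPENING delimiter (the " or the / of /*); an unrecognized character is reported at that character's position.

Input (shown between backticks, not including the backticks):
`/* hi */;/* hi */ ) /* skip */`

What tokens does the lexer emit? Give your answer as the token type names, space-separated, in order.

pos=0: enter COMMENT mode (saw '/*')
exit COMMENT mode (now at pos=8)
pos=8: emit SEMI ';'
pos=9: enter COMMENT mode (saw '/*')
exit COMMENT mode (now at pos=17)
pos=18: emit RPAREN ')'
pos=20: enter COMMENT mode (saw '/*')
exit COMMENT mode (now at pos=30)
DONE. 2 tokens: [SEMI, RPAREN]

Answer: SEMI RPAREN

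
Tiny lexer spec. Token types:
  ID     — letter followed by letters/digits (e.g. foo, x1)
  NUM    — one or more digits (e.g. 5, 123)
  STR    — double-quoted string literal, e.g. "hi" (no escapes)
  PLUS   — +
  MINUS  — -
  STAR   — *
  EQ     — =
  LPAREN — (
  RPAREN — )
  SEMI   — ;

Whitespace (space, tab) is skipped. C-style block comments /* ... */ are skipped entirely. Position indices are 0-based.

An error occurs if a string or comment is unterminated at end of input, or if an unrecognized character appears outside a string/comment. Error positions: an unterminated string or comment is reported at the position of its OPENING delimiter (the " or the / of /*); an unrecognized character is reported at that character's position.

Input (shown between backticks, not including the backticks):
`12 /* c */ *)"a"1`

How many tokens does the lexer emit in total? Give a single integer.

pos=0: emit NUM '12' (now at pos=2)
pos=3: enter COMMENT mode (saw '/*')
exit COMMENT mode (now at pos=10)
pos=11: emit STAR '*'
pos=12: emit RPAREN ')'
pos=13: enter STRING mode
pos=13: emit STR "a" (now at pos=16)
pos=16: emit NUM '1' (now at pos=17)
DONE. 5 tokens: [NUM, STAR, RPAREN, STR, NUM]

Answer: 5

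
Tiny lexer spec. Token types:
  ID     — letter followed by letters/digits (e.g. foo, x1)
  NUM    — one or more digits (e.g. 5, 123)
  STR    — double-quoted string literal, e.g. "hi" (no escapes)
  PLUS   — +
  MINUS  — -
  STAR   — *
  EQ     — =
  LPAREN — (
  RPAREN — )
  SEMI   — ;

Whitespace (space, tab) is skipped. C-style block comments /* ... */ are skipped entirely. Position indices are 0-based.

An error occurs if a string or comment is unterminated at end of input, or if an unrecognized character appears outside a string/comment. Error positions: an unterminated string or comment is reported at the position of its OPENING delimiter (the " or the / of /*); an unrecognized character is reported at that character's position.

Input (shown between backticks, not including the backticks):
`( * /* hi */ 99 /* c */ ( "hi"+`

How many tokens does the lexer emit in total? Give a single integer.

pos=0: emit LPAREN '('
pos=2: emit STAR '*'
pos=4: enter COMMENT mode (saw '/*')
exit COMMENT mode (now at pos=12)
pos=13: emit NUM '99' (now at pos=15)
pos=16: enter COMMENT mode (saw '/*')
exit COMMENT mode (now at pos=23)
pos=24: emit LPAREN '('
pos=26: enter STRING mode
pos=26: emit STR "hi" (now at pos=30)
pos=30: emit PLUS '+'
DONE. 6 tokens: [LPAREN, STAR, NUM, LPAREN, STR, PLUS]

Answer: 6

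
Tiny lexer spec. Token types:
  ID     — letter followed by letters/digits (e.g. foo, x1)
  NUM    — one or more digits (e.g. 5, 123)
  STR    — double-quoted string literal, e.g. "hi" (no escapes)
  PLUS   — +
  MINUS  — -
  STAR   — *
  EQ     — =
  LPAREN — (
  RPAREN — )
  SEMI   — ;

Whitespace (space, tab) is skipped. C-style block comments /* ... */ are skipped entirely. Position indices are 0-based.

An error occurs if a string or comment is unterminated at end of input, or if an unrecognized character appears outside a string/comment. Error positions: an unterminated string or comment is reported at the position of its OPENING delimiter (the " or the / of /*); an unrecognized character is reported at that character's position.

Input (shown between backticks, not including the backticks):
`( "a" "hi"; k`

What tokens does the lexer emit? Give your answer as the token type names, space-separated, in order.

Answer: LPAREN STR STR SEMI ID

Derivation:
pos=0: emit LPAREN '('
pos=2: enter STRING mode
pos=2: emit STR "a" (now at pos=5)
pos=6: enter STRING mode
pos=6: emit STR "hi" (now at pos=10)
pos=10: emit SEMI ';'
pos=12: emit ID 'k' (now at pos=13)
DONE. 5 tokens: [LPAREN, STR, STR, SEMI, ID]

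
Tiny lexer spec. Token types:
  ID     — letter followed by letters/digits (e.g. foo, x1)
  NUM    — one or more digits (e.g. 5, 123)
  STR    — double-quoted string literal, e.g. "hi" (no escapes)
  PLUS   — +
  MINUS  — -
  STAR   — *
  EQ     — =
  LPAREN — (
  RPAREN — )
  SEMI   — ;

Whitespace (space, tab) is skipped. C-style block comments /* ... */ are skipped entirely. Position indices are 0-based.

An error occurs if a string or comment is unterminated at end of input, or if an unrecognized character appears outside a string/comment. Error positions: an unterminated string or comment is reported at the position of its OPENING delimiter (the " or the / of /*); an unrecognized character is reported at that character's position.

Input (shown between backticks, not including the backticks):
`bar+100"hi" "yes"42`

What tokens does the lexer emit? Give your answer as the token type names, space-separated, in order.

pos=0: emit ID 'bar' (now at pos=3)
pos=3: emit PLUS '+'
pos=4: emit NUM '100' (now at pos=7)
pos=7: enter STRING mode
pos=7: emit STR "hi" (now at pos=11)
pos=12: enter STRING mode
pos=12: emit STR "yes" (now at pos=17)
pos=17: emit NUM '42' (now at pos=19)
DONE. 6 tokens: [ID, PLUS, NUM, STR, STR, NUM]

Answer: ID PLUS NUM STR STR NUM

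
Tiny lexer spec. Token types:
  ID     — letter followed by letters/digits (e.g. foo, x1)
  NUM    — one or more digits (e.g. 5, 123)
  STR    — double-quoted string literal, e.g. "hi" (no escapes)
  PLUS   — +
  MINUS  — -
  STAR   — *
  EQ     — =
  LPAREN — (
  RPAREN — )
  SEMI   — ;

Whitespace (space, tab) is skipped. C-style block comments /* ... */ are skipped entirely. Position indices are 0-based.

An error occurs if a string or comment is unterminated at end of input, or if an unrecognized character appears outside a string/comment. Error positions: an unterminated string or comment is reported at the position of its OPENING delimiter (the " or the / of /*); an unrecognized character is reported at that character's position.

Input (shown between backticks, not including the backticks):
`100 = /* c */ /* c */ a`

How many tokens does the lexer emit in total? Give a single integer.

Answer: 3

Derivation:
pos=0: emit NUM '100' (now at pos=3)
pos=4: emit EQ '='
pos=6: enter COMMENT mode (saw '/*')
exit COMMENT mode (now at pos=13)
pos=14: enter COMMENT mode (saw '/*')
exit COMMENT mode (now at pos=21)
pos=22: emit ID 'a' (now at pos=23)
DONE. 3 tokens: [NUM, EQ, ID]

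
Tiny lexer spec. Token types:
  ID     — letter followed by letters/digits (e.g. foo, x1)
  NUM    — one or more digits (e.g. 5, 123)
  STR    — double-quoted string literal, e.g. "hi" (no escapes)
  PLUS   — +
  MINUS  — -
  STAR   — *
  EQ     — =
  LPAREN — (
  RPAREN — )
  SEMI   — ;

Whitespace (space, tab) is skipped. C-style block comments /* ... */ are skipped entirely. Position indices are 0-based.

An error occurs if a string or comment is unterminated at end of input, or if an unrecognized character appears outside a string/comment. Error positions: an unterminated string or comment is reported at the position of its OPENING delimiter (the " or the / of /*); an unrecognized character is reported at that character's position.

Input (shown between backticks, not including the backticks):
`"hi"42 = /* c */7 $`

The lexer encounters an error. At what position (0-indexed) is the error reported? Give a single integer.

Answer: 18

Derivation:
pos=0: enter STRING mode
pos=0: emit STR "hi" (now at pos=4)
pos=4: emit NUM '42' (now at pos=6)
pos=7: emit EQ '='
pos=9: enter COMMENT mode (saw '/*')
exit COMMENT mode (now at pos=16)
pos=16: emit NUM '7' (now at pos=17)
pos=18: ERROR — unrecognized char '$'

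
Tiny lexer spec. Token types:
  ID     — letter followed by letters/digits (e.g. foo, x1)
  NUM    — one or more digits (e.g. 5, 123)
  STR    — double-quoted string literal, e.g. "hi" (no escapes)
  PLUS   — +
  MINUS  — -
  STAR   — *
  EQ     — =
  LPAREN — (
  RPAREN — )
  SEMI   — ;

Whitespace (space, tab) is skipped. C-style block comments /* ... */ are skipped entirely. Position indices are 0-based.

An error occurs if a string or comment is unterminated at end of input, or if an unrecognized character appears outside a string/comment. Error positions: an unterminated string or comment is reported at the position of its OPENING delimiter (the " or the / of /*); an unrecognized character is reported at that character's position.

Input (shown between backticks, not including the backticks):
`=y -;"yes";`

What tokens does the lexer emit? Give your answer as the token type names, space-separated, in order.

Answer: EQ ID MINUS SEMI STR SEMI

Derivation:
pos=0: emit EQ '='
pos=1: emit ID 'y' (now at pos=2)
pos=3: emit MINUS '-'
pos=4: emit SEMI ';'
pos=5: enter STRING mode
pos=5: emit STR "yes" (now at pos=10)
pos=10: emit SEMI ';'
DONE. 6 tokens: [EQ, ID, MINUS, SEMI, STR, SEMI]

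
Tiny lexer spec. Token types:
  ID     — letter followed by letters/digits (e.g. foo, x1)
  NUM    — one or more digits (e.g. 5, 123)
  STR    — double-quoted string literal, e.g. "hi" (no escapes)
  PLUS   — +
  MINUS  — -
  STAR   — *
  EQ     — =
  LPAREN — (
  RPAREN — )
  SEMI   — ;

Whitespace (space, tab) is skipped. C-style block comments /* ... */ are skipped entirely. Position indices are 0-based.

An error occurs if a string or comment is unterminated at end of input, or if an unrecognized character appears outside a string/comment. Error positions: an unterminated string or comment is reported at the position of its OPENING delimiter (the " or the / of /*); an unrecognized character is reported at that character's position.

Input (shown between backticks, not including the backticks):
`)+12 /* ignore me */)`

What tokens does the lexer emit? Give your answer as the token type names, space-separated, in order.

pos=0: emit RPAREN ')'
pos=1: emit PLUS '+'
pos=2: emit NUM '12' (now at pos=4)
pos=5: enter COMMENT mode (saw '/*')
exit COMMENT mode (now at pos=20)
pos=20: emit RPAREN ')'
DONE. 4 tokens: [RPAREN, PLUS, NUM, RPAREN]

Answer: RPAREN PLUS NUM RPAREN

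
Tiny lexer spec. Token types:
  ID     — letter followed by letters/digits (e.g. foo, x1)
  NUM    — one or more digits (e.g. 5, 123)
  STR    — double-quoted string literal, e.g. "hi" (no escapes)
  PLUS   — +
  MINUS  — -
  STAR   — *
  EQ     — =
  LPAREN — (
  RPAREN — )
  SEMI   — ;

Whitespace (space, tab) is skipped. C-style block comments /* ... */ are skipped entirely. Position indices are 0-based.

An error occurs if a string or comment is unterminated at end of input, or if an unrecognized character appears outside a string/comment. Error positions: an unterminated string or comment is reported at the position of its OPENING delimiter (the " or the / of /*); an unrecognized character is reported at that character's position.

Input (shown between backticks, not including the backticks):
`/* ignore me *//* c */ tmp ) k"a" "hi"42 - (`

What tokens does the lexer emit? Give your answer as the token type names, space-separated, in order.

Answer: ID RPAREN ID STR STR NUM MINUS LPAREN

Derivation:
pos=0: enter COMMENT mode (saw '/*')
exit COMMENT mode (now at pos=15)
pos=15: enter COMMENT mode (saw '/*')
exit COMMENT mode (now at pos=22)
pos=23: emit ID 'tmp' (now at pos=26)
pos=27: emit RPAREN ')'
pos=29: emit ID 'k' (now at pos=30)
pos=30: enter STRING mode
pos=30: emit STR "a" (now at pos=33)
pos=34: enter STRING mode
pos=34: emit STR "hi" (now at pos=38)
pos=38: emit NUM '42' (now at pos=40)
pos=41: emit MINUS '-'
pos=43: emit LPAREN '('
DONE. 8 tokens: [ID, RPAREN, ID, STR, STR, NUM, MINUS, LPAREN]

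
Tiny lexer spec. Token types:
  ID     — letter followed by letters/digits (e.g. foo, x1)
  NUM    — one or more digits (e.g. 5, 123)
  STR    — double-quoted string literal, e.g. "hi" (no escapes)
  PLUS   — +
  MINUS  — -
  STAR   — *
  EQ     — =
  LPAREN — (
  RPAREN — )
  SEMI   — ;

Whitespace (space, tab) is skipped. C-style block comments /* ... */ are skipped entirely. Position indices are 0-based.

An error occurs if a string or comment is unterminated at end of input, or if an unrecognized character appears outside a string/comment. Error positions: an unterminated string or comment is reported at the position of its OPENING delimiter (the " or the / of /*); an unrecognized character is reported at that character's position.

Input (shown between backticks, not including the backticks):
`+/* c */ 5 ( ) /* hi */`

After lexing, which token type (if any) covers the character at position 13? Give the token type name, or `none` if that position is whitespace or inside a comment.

pos=0: emit PLUS '+'
pos=1: enter COMMENT mode (saw '/*')
exit COMMENT mode (now at pos=8)
pos=9: emit NUM '5' (now at pos=10)
pos=11: emit LPAREN '('
pos=13: emit RPAREN ')'
pos=15: enter COMMENT mode (saw '/*')
exit COMMENT mode (now at pos=23)
DONE. 4 tokens: [PLUS, NUM, LPAREN, RPAREN]
Position 13: char is ')' -> RPAREN

Answer: RPAREN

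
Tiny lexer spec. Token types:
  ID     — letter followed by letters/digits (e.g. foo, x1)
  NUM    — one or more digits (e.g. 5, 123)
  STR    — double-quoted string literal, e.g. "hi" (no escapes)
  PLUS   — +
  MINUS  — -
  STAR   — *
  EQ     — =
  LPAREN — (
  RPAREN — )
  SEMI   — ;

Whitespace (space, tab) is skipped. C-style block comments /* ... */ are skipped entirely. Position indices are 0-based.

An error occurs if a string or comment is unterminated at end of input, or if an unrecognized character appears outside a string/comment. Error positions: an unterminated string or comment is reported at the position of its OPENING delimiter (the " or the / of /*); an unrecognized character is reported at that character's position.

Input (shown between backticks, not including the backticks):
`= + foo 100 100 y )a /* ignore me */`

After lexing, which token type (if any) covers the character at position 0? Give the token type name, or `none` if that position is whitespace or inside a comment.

Answer: EQ

Derivation:
pos=0: emit EQ '='
pos=2: emit PLUS '+'
pos=4: emit ID 'foo' (now at pos=7)
pos=8: emit NUM '100' (now at pos=11)
pos=12: emit NUM '100' (now at pos=15)
pos=16: emit ID 'y' (now at pos=17)
pos=18: emit RPAREN ')'
pos=19: emit ID 'a' (now at pos=20)
pos=21: enter COMMENT mode (saw '/*')
exit COMMENT mode (now at pos=36)
DONE. 8 tokens: [EQ, PLUS, ID, NUM, NUM, ID, RPAREN, ID]
Position 0: char is '=' -> EQ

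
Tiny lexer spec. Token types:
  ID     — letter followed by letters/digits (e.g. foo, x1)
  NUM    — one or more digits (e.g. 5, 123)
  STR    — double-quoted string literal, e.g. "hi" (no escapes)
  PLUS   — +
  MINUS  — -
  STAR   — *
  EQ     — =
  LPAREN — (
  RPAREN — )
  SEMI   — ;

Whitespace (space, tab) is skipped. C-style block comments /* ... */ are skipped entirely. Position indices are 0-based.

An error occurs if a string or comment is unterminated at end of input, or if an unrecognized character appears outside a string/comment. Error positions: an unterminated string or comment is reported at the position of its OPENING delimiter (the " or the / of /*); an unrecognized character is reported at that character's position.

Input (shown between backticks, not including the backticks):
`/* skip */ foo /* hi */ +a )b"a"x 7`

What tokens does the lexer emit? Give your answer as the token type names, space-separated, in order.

Answer: ID PLUS ID RPAREN ID STR ID NUM

Derivation:
pos=0: enter COMMENT mode (saw '/*')
exit COMMENT mode (now at pos=10)
pos=11: emit ID 'foo' (now at pos=14)
pos=15: enter COMMENT mode (saw '/*')
exit COMMENT mode (now at pos=23)
pos=24: emit PLUS '+'
pos=25: emit ID 'a' (now at pos=26)
pos=27: emit RPAREN ')'
pos=28: emit ID 'b' (now at pos=29)
pos=29: enter STRING mode
pos=29: emit STR "a" (now at pos=32)
pos=32: emit ID 'x' (now at pos=33)
pos=34: emit NUM '7' (now at pos=35)
DONE. 8 tokens: [ID, PLUS, ID, RPAREN, ID, STR, ID, NUM]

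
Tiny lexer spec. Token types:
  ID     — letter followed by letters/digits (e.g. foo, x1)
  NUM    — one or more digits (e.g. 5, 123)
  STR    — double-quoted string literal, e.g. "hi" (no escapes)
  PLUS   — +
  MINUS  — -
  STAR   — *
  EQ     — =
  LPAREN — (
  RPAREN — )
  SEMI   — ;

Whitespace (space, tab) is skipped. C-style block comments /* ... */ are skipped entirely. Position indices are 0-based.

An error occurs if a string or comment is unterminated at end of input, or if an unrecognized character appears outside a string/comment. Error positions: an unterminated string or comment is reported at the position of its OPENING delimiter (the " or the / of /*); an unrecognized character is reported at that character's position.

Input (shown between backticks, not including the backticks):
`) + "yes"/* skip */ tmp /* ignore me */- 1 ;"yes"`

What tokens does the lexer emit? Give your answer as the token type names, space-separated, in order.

Answer: RPAREN PLUS STR ID MINUS NUM SEMI STR

Derivation:
pos=0: emit RPAREN ')'
pos=2: emit PLUS '+'
pos=4: enter STRING mode
pos=4: emit STR "yes" (now at pos=9)
pos=9: enter COMMENT mode (saw '/*')
exit COMMENT mode (now at pos=19)
pos=20: emit ID 'tmp' (now at pos=23)
pos=24: enter COMMENT mode (saw '/*')
exit COMMENT mode (now at pos=39)
pos=39: emit MINUS '-'
pos=41: emit NUM '1' (now at pos=42)
pos=43: emit SEMI ';'
pos=44: enter STRING mode
pos=44: emit STR "yes" (now at pos=49)
DONE. 8 tokens: [RPAREN, PLUS, STR, ID, MINUS, NUM, SEMI, STR]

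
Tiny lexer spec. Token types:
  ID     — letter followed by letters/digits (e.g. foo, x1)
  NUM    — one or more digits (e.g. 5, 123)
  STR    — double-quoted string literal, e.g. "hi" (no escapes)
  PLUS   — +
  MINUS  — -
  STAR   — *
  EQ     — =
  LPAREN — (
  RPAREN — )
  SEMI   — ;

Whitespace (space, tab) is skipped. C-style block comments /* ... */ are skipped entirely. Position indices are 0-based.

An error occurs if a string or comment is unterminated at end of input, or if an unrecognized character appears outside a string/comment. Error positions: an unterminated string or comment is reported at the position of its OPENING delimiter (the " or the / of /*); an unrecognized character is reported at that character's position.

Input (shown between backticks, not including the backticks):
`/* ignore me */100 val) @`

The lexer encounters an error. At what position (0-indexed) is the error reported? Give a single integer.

Answer: 24

Derivation:
pos=0: enter COMMENT mode (saw '/*')
exit COMMENT mode (now at pos=15)
pos=15: emit NUM '100' (now at pos=18)
pos=19: emit ID 'val' (now at pos=22)
pos=22: emit RPAREN ')'
pos=24: ERROR — unrecognized char '@'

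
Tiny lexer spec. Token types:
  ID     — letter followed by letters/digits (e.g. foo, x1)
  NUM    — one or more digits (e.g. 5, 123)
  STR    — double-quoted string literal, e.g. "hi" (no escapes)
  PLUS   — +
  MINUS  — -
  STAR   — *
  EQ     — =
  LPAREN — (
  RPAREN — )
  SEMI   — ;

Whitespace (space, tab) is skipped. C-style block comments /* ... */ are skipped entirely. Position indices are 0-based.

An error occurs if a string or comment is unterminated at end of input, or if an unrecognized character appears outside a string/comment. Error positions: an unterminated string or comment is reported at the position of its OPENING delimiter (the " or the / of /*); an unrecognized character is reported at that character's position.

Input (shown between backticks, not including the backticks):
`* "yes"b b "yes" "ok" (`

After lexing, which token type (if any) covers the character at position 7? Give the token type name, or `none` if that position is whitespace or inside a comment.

Answer: ID

Derivation:
pos=0: emit STAR '*'
pos=2: enter STRING mode
pos=2: emit STR "yes" (now at pos=7)
pos=7: emit ID 'b' (now at pos=8)
pos=9: emit ID 'b' (now at pos=10)
pos=11: enter STRING mode
pos=11: emit STR "yes" (now at pos=16)
pos=17: enter STRING mode
pos=17: emit STR "ok" (now at pos=21)
pos=22: emit LPAREN '('
DONE. 7 tokens: [STAR, STR, ID, ID, STR, STR, LPAREN]
Position 7: char is 'b' -> ID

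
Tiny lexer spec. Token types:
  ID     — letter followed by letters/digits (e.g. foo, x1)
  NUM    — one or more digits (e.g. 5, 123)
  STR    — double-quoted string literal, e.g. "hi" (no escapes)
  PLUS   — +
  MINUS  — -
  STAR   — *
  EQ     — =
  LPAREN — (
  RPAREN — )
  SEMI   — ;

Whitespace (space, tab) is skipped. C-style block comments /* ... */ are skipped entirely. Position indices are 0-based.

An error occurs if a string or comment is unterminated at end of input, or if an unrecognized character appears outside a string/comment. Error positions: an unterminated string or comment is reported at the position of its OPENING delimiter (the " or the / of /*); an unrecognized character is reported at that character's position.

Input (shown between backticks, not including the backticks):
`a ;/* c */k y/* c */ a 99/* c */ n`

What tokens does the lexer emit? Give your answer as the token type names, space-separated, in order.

Answer: ID SEMI ID ID ID NUM ID

Derivation:
pos=0: emit ID 'a' (now at pos=1)
pos=2: emit SEMI ';'
pos=3: enter COMMENT mode (saw '/*')
exit COMMENT mode (now at pos=10)
pos=10: emit ID 'k' (now at pos=11)
pos=12: emit ID 'y' (now at pos=13)
pos=13: enter COMMENT mode (saw '/*')
exit COMMENT mode (now at pos=20)
pos=21: emit ID 'a' (now at pos=22)
pos=23: emit NUM '99' (now at pos=25)
pos=25: enter COMMENT mode (saw '/*')
exit COMMENT mode (now at pos=32)
pos=33: emit ID 'n' (now at pos=34)
DONE. 7 tokens: [ID, SEMI, ID, ID, ID, NUM, ID]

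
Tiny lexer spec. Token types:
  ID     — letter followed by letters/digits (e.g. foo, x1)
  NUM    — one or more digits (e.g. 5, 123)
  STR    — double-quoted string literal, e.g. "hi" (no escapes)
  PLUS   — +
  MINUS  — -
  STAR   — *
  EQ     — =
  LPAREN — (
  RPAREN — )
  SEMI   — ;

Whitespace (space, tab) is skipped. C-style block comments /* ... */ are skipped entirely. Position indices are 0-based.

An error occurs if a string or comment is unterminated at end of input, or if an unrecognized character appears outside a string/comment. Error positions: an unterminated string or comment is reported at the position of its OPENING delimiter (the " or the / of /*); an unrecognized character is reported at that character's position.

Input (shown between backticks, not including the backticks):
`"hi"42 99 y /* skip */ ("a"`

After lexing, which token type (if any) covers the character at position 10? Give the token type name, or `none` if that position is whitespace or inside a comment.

Answer: ID

Derivation:
pos=0: enter STRING mode
pos=0: emit STR "hi" (now at pos=4)
pos=4: emit NUM '42' (now at pos=6)
pos=7: emit NUM '99' (now at pos=9)
pos=10: emit ID 'y' (now at pos=11)
pos=12: enter COMMENT mode (saw '/*')
exit COMMENT mode (now at pos=22)
pos=23: emit LPAREN '('
pos=24: enter STRING mode
pos=24: emit STR "a" (now at pos=27)
DONE. 6 tokens: [STR, NUM, NUM, ID, LPAREN, STR]
Position 10: char is 'y' -> ID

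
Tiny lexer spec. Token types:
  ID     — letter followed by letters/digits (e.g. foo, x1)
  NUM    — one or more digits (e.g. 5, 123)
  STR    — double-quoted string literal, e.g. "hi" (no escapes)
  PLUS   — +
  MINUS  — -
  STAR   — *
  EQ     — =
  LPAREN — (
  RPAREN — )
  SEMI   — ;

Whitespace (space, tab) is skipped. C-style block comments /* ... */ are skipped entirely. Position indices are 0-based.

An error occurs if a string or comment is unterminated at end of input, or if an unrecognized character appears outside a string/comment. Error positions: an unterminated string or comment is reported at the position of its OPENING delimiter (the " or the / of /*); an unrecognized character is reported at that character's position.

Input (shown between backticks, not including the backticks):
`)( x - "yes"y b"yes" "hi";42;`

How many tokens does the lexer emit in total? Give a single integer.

Answer: 12

Derivation:
pos=0: emit RPAREN ')'
pos=1: emit LPAREN '('
pos=3: emit ID 'x' (now at pos=4)
pos=5: emit MINUS '-'
pos=7: enter STRING mode
pos=7: emit STR "yes" (now at pos=12)
pos=12: emit ID 'y' (now at pos=13)
pos=14: emit ID 'b' (now at pos=15)
pos=15: enter STRING mode
pos=15: emit STR "yes" (now at pos=20)
pos=21: enter STRING mode
pos=21: emit STR "hi" (now at pos=25)
pos=25: emit SEMI ';'
pos=26: emit NUM '42' (now at pos=28)
pos=28: emit SEMI ';'
DONE. 12 tokens: [RPAREN, LPAREN, ID, MINUS, STR, ID, ID, STR, STR, SEMI, NUM, SEMI]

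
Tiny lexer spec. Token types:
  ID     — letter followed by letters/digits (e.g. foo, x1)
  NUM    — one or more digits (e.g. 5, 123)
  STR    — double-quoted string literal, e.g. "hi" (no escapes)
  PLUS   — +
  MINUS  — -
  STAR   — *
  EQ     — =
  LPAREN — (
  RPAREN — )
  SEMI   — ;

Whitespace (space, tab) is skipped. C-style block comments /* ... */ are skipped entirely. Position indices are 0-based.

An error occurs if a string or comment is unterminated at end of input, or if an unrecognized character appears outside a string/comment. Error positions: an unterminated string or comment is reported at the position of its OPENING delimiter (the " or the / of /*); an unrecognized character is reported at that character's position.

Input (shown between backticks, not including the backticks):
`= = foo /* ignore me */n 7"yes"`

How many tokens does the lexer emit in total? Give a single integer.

Answer: 6

Derivation:
pos=0: emit EQ '='
pos=2: emit EQ '='
pos=4: emit ID 'foo' (now at pos=7)
pos=8: enter COMMENT mode (saw '/*')
exit COMMENT mode (now at pos=23)
pos=23: emit ID 'n' (now at pos=24)
pos=25: emit NUM '7' (now at pos=26)
pos=26: enter STRING mode
pos=26: emit STR "yes" (now at pos=31)
DONE. 6 tokens: [EQ, EQ, ID, ID, NUM, STR]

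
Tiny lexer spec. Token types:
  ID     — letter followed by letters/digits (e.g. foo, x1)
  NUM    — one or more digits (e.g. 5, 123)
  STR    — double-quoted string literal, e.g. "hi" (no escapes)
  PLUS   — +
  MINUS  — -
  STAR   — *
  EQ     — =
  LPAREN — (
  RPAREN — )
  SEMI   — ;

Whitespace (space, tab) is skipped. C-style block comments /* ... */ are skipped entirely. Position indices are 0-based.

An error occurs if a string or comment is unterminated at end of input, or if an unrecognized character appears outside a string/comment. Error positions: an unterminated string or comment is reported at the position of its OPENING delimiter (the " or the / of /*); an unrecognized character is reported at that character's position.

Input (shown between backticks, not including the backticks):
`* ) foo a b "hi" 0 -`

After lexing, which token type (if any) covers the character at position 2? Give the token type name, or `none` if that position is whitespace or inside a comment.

pos=0: emit STAR '*'
pos=2: emit RPAREN ')'
pos=4: emit ID 'foo' (now at pos=7)
pos=8: emit ID 'a' (now at pos=9)
pos=10: emit ID 'b' (now at pos=11)
pos=12: enter STRING mode
pos=12: emit STR "hi" (now at pos=16)
pos=17: emit NUM '0' (now at pos=18)
pos=19: emit MINUS '-'
DONE. 8 tokens: [STAR, RPAREN, ID, ID, ID, STR, NUM, MINUS]
Position 2: char is ')' -> RPAREN

Answer: RPAREN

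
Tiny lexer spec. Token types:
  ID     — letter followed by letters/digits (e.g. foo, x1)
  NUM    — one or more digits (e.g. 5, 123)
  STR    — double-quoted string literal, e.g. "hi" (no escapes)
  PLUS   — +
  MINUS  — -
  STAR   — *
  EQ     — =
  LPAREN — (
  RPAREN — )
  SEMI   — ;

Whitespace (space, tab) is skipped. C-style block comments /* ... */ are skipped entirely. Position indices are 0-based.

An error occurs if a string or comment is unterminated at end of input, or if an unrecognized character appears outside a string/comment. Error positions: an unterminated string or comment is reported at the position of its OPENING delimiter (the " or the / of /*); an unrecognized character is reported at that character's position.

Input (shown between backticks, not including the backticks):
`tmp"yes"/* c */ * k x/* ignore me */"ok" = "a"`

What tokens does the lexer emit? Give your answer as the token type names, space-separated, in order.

pos=0: emit ID 'tmp' (now at pos=3)
pos=3: enter STRING mode
pos=3: emit STR "yes" (now at pos=8)
pos=8: enter COMMENT mode (saw '/*')
exit COMMENT mode (now at pos=15)
pos=16: emit STAR '*'
pos=18: emit ID 'k' (now at pos=19)
pos=20: emit ID 'x' (now at pos=21)
pos=21: enter COMMENT mode (saw '/*')
exit COMMENT mode (now at pos=36)
pos=36: enter STRING mode
pos=36: emit STR "ok" (now at pos=40)
pos=41: emit EQ '='
pos=43: enter STRING mode
pos=43: emit STR "a" (now at pos=46)
DONE. 8 tokens: [ID, STR, STAR, ID, ID, STR, EQ, STR]

Answer: ID STR STAR ID ID STR EQ STR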